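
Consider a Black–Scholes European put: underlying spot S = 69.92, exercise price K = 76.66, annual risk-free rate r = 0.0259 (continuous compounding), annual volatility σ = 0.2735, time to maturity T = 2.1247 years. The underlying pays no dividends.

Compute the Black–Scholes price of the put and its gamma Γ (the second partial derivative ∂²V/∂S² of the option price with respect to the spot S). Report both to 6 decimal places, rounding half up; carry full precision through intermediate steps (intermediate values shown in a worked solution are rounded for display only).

σ√T = 0.2735·√2.1247 = 0.398663
d₁ = (ln(S/K) + (r+σ²/2)T) / (σ√T) = (ln(69.92/76.66) + (0.0259+0.2735²/2)·2.1247) / 0.398663 = (-0.092028 + 0.134496) / 0.398663 = 0.106525
d₂ = d₁ − σ√T = 0.106525 − 0.398663 = -0.292138
e^{−rT} = e^{−0.0259·2.1247} = 0.946457
N(−d₁) = 0.457583,  N(−d₂) = 0.614910
Put price V = K·e^{−rT}·N(−d₂) − S·N(−d₁) = 44.615004 − 31.994199 = 12.620805
φ(d₁) = (1/√(2π))·e^{−d₁²/2} = 0.396685
Γ = φ(d₁) / (S·σ·√T) = 0.014231

price = 12.620805
Γ = 0.014231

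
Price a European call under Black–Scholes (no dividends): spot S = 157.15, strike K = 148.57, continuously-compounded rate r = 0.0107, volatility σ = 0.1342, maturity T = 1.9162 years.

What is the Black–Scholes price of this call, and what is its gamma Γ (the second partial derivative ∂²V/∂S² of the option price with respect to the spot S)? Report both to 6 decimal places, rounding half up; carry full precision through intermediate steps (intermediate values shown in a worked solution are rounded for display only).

σ√T = 0.1342·√1.9162 = 0.185769
d₁ = (ln(S/K) + (r+σ²/2)T) / (σ√T) = (ln(157.15/148.57) + (0.0107+0.1342²/2)·1.9162) / 0.185769 = (0.056145 + 0.037758) / 0.185769 = 0.505483
d₂ = d₁ − σ√T = 0.505483 − 0.185769 = 0.319714
e^{−rT} = e^{−0.0107·1.9162} = 0.979705
N(d₁) = 0.693390,  N(d₂) = 0.625407
Call price V = S·N(d₁) − K·e^{−rT}·N(d₂) = 108.966240 − 91.031055 = 17.935185
φ(d₁) = (1/√(2π))·e^{−d₁²/2} = 0.351096
Γ = φ(d₁) / (S·σ·√T) = 0.012026

price = 17.935185
Γ = 0.012026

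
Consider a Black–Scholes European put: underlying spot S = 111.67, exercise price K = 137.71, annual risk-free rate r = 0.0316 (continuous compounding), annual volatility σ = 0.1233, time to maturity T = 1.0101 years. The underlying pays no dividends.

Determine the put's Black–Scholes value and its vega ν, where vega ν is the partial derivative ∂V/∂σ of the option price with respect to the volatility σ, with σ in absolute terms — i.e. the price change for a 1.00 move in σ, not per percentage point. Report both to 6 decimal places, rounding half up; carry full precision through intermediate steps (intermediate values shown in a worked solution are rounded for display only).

σ√T = 0.1233·√1.0101 = 0.123921
d₁ = (ln(S/K) + (r+σ²/2)T) / (σ√T) = (ln(111.67/137.71) + (0.0316+0.1233²/2)·1.0101) / 0.123921 = (-0.209602 + 0.039597) / 0.123921 = -1.371877
d₂ = d₁ − σ√T = -1.371877 − 0.123921 = -1.495798
e^{−rT} = e^{−0.0316·1.0101} = 0.968585
N(−d₁) = 0.914949,  N(−d₂) = 0.932647
Put price V = K·e^{−rT}·N(−d₂) − S·N(−d₁) = 124.400011 − 102.172376 = 22.227635
φ(d₁) = (1/√(2π))·e^{−d₁²/2} = 0.155679
ν = S·φ(d₁)·√T = 17.472190

price = 22.227635
ν = 17.472190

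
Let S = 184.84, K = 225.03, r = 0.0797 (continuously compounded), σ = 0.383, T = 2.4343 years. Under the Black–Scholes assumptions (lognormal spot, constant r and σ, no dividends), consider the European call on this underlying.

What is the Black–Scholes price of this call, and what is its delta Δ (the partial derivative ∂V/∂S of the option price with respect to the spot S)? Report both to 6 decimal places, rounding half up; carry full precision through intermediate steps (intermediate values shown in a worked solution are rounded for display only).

σ√T = 0.383·√2.4343 = 0.597566
d₁ = (ln(S/K) + (r+σ²/2)T) / (σ√T) = (ln(184.84/225.03) + (0.0797+0.383²/2)·2.4343) / 0.597566 = (-0.196743 + 0.372556) / 0.597566 = 0.294215
d₂ = d₁ − σ√T = 0.294215 − 0.597566 = -0.303351
e^{−rT} = e^{−0.0797·2.4343} = 0.823647
N(d₁) = 0.615703,  N(d₂) = 0.380811
Call price V = S·N(d₁) − K·e^{−rT}·N(d₂) = 113.806605 − 70.581558 = 43.225047
Δ = N(d₁) = 0.615703

price = 43.225047
Δ = 0.615703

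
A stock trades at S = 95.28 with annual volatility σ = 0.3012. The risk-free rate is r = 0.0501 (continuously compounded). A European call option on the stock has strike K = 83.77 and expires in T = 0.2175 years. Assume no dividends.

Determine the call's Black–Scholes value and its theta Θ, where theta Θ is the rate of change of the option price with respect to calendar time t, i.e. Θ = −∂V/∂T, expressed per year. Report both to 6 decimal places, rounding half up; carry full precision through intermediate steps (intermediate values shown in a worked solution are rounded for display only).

price = 13.467851
Θ = -10.379955

σ√T = 0.3012·√0.2175 = 0.140470
d₁ = (ln(S/K) + (r+σ²/2)T) / (σ√T) = (ln(95.28/83.77) + (0.0501+0.3012²/2)·0.2175) / 0.140470 = (0.128745 + 0.020763) / 0.140470 = 1.064336
d₂ = d₁ − σ√T = 1.064336 − 0.140470 = 0.923866
e^{−rT} = e^{−0.0501·0.2175} = 0.989162
N(d₁) = 0.856412,  N(d₂) = 0.822222
Call price V = S·N(d₁) − K·e^{−rT}·N(d₂) = 81.598919 − 68.131068 = 13.467851
φ(d₁) = (1/√(2π))·e^{−d₁²/2} = 0.226424
Θ = −S·φ(d₁)·σ/(2√T) − r·K·e^{−rT}·N(d₂) = −6.966589 − 3.413367 = -10.379955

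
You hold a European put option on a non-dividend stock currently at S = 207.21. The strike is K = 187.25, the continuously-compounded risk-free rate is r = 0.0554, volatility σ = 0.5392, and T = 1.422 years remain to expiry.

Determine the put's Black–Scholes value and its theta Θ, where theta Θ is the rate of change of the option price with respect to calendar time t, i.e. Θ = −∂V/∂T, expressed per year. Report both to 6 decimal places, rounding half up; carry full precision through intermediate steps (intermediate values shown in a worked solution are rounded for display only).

σ√T = 0.5392·√1.422 = 0.642983
d₁ = (ln(S/K) + (r+σ²/2)T) / (σ√T) = (ln(207.21/187.25) + (0.0554+0.5392²/2)·1.422) / 0.642983 = (0.101288 + 0.285493) / 0.642983 = 0.601541
d₂ = d₁ − σ√T = 0.601541 − 0.642983 = -0.041442
e^{−rT} = e^{−0.0554·1.422} = 0.924244
N(−d₁) = 0.273740,  N(−d₂) = 0.516528
Put price V = K·e^{−rT}·N(−d₂) − S·N(−d₁) = 89.392863 − 56.721647 = 32.671216
φ(d₁) = (1/√(2π))·e^{−d₁²/2} = 0.332916
Θ = −S·φ(d₁)·σ/(2√T) + r·K·e^{−rT}·N(−d₂) = −15.596094 + 4.952365 = -10.643729

price = 32.671216
Θ = -10.643729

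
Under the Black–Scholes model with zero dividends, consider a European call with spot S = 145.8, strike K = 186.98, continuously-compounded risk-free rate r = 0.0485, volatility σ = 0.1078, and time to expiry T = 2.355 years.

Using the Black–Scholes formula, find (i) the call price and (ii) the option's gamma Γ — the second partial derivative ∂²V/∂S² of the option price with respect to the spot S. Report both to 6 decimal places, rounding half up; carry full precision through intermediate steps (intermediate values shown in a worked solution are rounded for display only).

price = 3.022819
Γ = 0.012666

σ√T = 0.1078·√2.355 = 0.165430
d₁ = (ln(S/K) + (r+σ²/2)T) / (σ√T) = (ln(145.8/186.98) + (0.0485+0.1078²/2)·2.355) / 0.165430 = (-0.248766 + 0.127901) / 0.165430 = -0.730610
d₂ = d₁ − σ√T = -0.730610 − 0.165430 = -0.896040
e^{−rT} = e^{−0.0485·2.355} = 0.892064
N(d₁) = 0.232509,  N(d₂) = 0.185116
Call price V = S·N(d₁) − K·e^{−rT}·N(d₂) = 33.899768 − 30.876949 = 3.022819
φ(d₁) = (1/√(2π))·e^{−d₁²/2} = 0.305491
Γ = φ(d₁) / (S·σ·√T) = 0.012666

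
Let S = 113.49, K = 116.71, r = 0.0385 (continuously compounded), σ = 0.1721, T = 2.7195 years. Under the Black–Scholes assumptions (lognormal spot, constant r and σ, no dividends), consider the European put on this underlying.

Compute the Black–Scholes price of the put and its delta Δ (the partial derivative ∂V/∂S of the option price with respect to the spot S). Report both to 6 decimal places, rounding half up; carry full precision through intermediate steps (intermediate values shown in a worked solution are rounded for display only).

σ√T = 0.1721·√2.7195 = 0.283809
d₁ = (ln(S/K) + (r+σ²/2)T) / (σ√T) = (ln(113.49/116.71) + (0.0385+0.1721²/2)·2.7195) / 0.283809 = (-0.027977 + 0.144974) / 0.283809 = 0.412239
d₂ = d₁ − σ√T = 0.412239 − 0.283809 = 0.128430
e^{−rT} = e^{−0.0385·2.7195} = 0.900594
N(−d₁) = 0.340082,  N(−d₂) = 0.448904
Put price V = K·e^{−rT}·N(−d₂) − S·N(−d₁) = 47.183570 − 38.595928 = 8.587642
Δ = −N(−d₁) = -0.340082

price = 8.587642
Δ = -0.340082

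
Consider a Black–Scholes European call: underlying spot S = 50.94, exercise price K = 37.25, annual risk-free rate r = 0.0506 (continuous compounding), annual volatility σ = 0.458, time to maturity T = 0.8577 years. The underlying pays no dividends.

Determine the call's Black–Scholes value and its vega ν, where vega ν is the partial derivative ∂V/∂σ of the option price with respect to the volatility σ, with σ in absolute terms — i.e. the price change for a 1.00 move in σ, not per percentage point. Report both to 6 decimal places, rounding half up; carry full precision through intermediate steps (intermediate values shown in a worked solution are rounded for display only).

σ√T = 0.458·√0.8577 = 0.424163
d₁ = (ln(S/K) + (r+σ²/2)T) / (σ√T) = (ln(50.94/37.25) + (0.0506+0.458²/2)·0.8577) / 0.424163 = (0.312997 + 0.133357) / 0.424163 = 1.052315
d₂ = d₁ − σ√T = 1.052315 − 0.424163 = 0.628151
e^{−rT} = e^{−0.0506·0.8577} = 0.957529
N(d₁) = 0.853672,  N(d₂) = 0.735048
Call price V = S·N(d₁) − K·e^{−rT}·N(d₂) = 43.486074 − 26.217637 = 17.268437
φ(d₁) = (1/√(2π))·e^{−d₁²/2} = 0.229323
ν = S·φ(d₁)·√T = 10.818701

price = 17.268437
ν = 10.818701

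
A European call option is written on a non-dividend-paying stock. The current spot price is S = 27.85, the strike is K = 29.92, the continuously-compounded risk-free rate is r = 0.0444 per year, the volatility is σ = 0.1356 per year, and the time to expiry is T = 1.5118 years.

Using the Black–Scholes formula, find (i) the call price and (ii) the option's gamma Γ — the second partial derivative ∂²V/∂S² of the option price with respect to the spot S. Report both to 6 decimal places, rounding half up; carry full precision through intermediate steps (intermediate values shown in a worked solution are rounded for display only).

price = 1.791434
Γ = 0.085782

σ√T = 0.1356·√1.5118 = 0.166727
d₁ = (ln(S/K) + (r+σ²/2)T) / (σ√T) = (ln(27.85/29.92) + (0.0444+0.1356²/2)·1.5118) / 0.166727 = (-0.071694 + 0.081023) / 0.166727 = 0.055952
d₂ = d₁ − σ√T = 0.055952 − 0.166727 = -0.110775
e^{−rT} = e^{−0.0444·1.5118} = 0.935079
N(d₁) = 0.522310,  N(d₂) = 0.455897
Call price V = S·N(d₁) − K·e^{−rT}·N(d₂) = 14.546334 − 12.754899 = 1.791434
φ(d₁) = (1/√(2π))·e^{−d₁²/2} = 0.398318
Γ = φ(d₁) / (S·σ·√T) = 0.085782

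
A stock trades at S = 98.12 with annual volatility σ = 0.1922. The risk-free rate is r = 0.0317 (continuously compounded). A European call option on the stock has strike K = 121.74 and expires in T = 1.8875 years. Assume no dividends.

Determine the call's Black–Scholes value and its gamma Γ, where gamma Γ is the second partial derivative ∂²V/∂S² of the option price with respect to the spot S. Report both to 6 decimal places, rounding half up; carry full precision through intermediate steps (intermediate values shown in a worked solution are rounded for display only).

price = 4.777268
Γ = 0.013863

σ√T = 0.1922·√1.8875 = 0.264057
d₁ = (ln(S/K) + (r+σ²/2)T) / (σ√T) = (ln(98.12/121.74) + (0.0317+0.1922²/2)·1.8875) / 0.264057 = (-0.215696 + 0.094697) / 0.264057 = -0.458234
d₂ = d₁ − σ√T = -0.458234 − 0.264057 = -0.722291
e^{−rT} = e^{−0.0317·1.8875} = 0.941921
N(d₁) = 0.323392,  N(d₂) = 0.235058
Call price V = S·N(d₁) − K·e^{−rT}·N(d₂) = 31.731230 − 26.953962 = 4.777268
φ(d₁) = (1/√(2π))·e^{−d₁²/2} = 0.359181
Γ = φ(d₁) / (S·σ·√T) = 0.013863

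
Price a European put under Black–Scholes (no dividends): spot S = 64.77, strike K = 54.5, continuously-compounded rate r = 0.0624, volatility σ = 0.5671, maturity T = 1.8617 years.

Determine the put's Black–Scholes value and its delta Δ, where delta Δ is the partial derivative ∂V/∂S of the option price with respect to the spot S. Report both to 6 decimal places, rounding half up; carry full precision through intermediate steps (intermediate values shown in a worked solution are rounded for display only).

σ√T = 0.5671·√1.8617 = 0.773775
d₁ = (ln(S/K) + (r+σ²/2)T) / (σ√T) = (ln(64.77/54.5) + (0.0624+0.5671²/2)·1.8617) / 0.773775 = (0.172642 + 0.415534) / 0.773775 = 0.760138
d₂ = d₁ − σ√T = 0.760138 − 0.773775 = -0.013637
e^{−rT} = e^{−0.0624·1.8617} = 0.890324
N(−d₁) = 0.223586,  N(−d₂) = 0.505440
Put price V = K·e^{−rT}·N(−d₂) − S·N(−d₁) = 24.525290 − 14.481668 = 10.043621
Δ = −N(−d₁) = -0.223586

price = 10.043621
Δ = -0.223586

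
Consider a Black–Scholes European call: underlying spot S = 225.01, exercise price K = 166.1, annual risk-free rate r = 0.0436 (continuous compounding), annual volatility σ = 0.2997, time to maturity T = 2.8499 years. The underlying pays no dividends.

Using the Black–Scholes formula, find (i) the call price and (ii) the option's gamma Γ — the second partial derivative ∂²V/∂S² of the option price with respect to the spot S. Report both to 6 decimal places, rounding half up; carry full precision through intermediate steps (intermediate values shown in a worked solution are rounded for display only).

σ√T = 0.2997·√2.8499 = 0.505943
d₁ = (ln(S/K) + (r+σ²/2)T) / (σ√T) = (ln(225.01/166.1) + (0.0436+0.2997²/2)·2.8499) / 0.505943 = (0.303555 + 0.252245) / 0.505943 = 1.098542
d₂ = d₁ − σ√T = 1.098542 − 0.505943 = 0.592599
e^{−rT} = e^{−0.0436·2.8499} = 0.883154
N(d₁) = 0.864016,  N(d₂) = 0.723275
Call price V = S·N(d₁) − K·e^{−rT}·N(d₂) = 194.412255 − 106.098611 = 88.313643
φ(d₁) = (1/√(2π))·e^{−d₁²/2} = 0.218202
Γ = φ(d₁) / (S·σ·√T) = 0.001917

price = 88.313643
Γ = 0.001917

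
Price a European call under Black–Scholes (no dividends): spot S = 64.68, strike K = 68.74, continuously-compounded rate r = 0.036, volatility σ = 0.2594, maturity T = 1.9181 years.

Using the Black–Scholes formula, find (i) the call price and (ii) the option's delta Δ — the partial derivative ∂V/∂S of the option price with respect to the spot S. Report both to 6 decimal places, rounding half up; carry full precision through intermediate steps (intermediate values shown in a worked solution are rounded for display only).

σ√T = 0.2594·√1.9181 = 0.359257
d₁ = (ln(S/K) + (r+σ²/2)T) / (σ√T) = (ln(64.68/68.74) + (0.036+0.2594²/2)·1.9181) / 0.359257 = (-0.060879 + 0.133585) / 0.359257 = 0.202377
d₂ = d₁ − σ√T = 0.202377 − 0.359257 = -0.156881
e^{−rT} = e^{−0.036·1.9181} = 0.933279
N(d₁) = 0.580189,  N(d₂) = 0.437669
Call price V = S·N(d₁) − K·e^{−rT}·N(d₂) = 37.526614 − 28.078055 = 9.448559
Δ = N(d₁) = 0.580189

price = 9.448559
Δ = 0.580189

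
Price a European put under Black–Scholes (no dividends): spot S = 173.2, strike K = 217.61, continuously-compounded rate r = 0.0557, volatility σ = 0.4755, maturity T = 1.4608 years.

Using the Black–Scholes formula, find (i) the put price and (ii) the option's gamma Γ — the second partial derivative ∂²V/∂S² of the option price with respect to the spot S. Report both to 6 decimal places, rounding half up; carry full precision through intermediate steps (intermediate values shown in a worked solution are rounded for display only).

σ√T = 0.4755·√1.4608 = 0.574706
d₁ = (ln(S/K) + (r+σ²/2)T) / (σ√T) = (ln(173.2/217.61) + (0.0557+0.4755²/2)·1.4608) / 0.574706 = (-0.228257 + 0.246510) / 0.574706 = 0.031760
d₂ = d₁ − σ√T = 0.031760 − 0.574706 = -0.542946
e^{−rT} = e^{−0.0557·1.4608} = 0.921856
N(−d₁) = 0.487332,  N(−d₂) = 0.706417
Put price V = K·e^{−rT}·N(−d₂) − S·N(−d₁) = 141.710710 − 84.405850 = 57.304860
φ(d₁) = (1/√(2π))·e^{−d₁²/2} = 0.398741
Γ = φ(d₁) / (S·σ·√T) = 0.004006

price = 57.304860
Γ = 0.004006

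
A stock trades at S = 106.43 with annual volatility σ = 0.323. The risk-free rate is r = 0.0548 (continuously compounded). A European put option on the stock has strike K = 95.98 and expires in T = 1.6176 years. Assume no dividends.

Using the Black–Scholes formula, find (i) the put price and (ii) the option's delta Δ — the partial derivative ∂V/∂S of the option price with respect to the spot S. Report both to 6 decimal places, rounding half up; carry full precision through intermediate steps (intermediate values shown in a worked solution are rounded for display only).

σ√T = 0.323·√1.6176 = 0.410807
d₁ = (ln(S/K) + (r+σ²/2)T) / (σ√T) = (ln(106.43/95.98) + (0.0548+0.323²/2)·1.6176) / 0.410807 = (0.103348 + 0.173026) / 0.410807 = 0.672757
d₂ = d₁ − σ√T = 0.672757 − 0.410807 = 0.261950
e^{−rT} = e^{−0.0548·1.6176} = 0.915171
N(−d₁) = 0.250551,  N(−d₂) = 0.396680
Put price V = K·e^{−rT}·N(−d₂) − S·N(−d₁) = 34.843627 − 26.666139 = 8.177488
Δ = −N(−d₁) = -0.250551

price = 8.177488
Δ = -0.250551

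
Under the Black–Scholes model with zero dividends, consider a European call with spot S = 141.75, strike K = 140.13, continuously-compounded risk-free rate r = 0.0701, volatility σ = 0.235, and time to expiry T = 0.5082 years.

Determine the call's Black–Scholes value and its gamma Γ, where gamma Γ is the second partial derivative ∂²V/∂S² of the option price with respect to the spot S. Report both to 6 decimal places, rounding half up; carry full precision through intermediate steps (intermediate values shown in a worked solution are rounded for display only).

σ√T = 0.235·√0.5082 = 0.167527
d₁ = (ln(S/K) + (r+σ²/2)T) / (σ√T) = (ln(141.75/140.13) + (0.0701+0.235²/2)·0.5082) / 0.167527 = (0.011494 + 0.049657) / 0.167527 = 0.365027
d₂ = d₁ − σ√T = 0.365027 − 0.167527 = 0.197499
e^{−rT} = e^{−0.0701·0.5082} = 0.965002
N(d₁) = 0.642454,  N(d₂) = 0.578282
Call price V = S·N(d₁) − K·e^{−rT}·N(d₂) = 91.067889 − 78.198582 = 12.869306
φ(d₁) = (1/√(2π))·e^{−d₁²/2} = 0.373230
Γ = φ(d₁) / (S·σ·√T) = 0.015717

price = 12.869306
Γ = 0.015717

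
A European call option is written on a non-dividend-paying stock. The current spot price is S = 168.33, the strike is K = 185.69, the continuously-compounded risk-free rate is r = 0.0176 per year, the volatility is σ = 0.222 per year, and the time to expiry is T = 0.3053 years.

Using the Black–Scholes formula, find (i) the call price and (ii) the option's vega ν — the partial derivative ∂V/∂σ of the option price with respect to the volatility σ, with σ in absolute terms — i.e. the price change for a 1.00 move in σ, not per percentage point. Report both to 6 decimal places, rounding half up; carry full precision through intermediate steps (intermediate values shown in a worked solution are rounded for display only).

σ√T = 0.222·√0.3053 = 0.122664
d₁ = (ln(S/K) + (r+σ²/2)T) / (σ√T) = (ln(168.33/185.69) + (0.0176+0.222²/2)·0.3053) / 0.122664 = (-0.098152 + 0.012896) / 0.122664 = -0.695036
d₂ = d₁ − σ√T = -0.695036 − 0.122664 = -0.817700
e^{−rT} = e^{−0.0176·0.3053} = 0.994641
N(d₁) = 0.243516,  N(d₂) = 0.206764
Call price V = S·N(d₁) − K·e^{−rT}·N(d₂) = 40.991091 − 38.188297 = 2.802794
φ(d₁) = (1/√(2π))·e^{−d₁²/2} = 0.313337
ν = S·φ(d₁)·√T = 29.143148

price = 2.802794
ν = 29.143148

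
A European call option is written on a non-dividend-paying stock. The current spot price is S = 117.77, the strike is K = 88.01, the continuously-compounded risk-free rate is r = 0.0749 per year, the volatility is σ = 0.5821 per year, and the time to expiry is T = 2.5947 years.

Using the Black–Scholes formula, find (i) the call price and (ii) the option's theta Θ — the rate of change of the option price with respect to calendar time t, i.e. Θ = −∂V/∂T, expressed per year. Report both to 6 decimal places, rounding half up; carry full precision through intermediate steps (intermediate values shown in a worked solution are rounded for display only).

price = 61.053592
Θ = -8.037321

σ√T = 0.5821·√2.5947 = 0.937651
d₁ = (ln(S/K) + (r+σ²/2)T) / (σ√T) = (ln(117.77/88.01) + (0.0749+0.5821²/2)·2.5947) / 0.937651 = (0.291283 + 0.633938) / 0.937651 = 0.986743
d₂ = d₁ − σ√T = 0.986743 − 0.937651 = 0.049092
e^{−rT} = e^{−0.0749·2.5947} = 0.823375
N(d₁) = 0.838116,  N(d₂) = 0.519577
Call price V = S·N(d₁) − K·e^{−rT}·N(d₂) = 98.704893 − 37.651300 = 61.053592
φ(d₁) = (1/√(2π))·e^{−d₁²/2} = 0.245178
Θ = −S·φ(d₁)·σ/(2√T) − r·K·e^{−rT}·N(d₂) = −5.217238 − 2.820082 = -8.037321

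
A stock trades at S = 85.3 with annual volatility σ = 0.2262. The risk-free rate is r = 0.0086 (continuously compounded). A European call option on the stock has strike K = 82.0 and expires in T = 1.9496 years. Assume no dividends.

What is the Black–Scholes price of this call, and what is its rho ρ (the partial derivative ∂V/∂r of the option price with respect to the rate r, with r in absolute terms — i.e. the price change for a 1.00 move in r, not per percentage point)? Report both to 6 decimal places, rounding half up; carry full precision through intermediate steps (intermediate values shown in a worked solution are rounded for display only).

price = 12.905624
ρ = 79.864374

σ√T = 0.2262·√1.9496 = 0.315839
d₁ = (ln(S/K) + (r+σ²/2)T) / (σ√T) = (ln(85.3/82.0) + (0.0086+0.2262²/2)·1.9496) / 0.315839 = (0.039455 + 0.066644) / 0.315839 = 0.335927
d₂ = d₁ − σ√T = 0.335927 − 0.315839 = 0.020088
e^{−rT} = e^{−0.0086·1.9496} = 0.983373
N(d₁) = 0.631537,  N(d₂) = 0.508014
Call price V = S·N(d₁) − K·e^{−rT}·N(d₂) = 53.870116 − 40.964492 = 12.905624
ρ = K·T·e^{−rT}·N(d₂) = 79.864374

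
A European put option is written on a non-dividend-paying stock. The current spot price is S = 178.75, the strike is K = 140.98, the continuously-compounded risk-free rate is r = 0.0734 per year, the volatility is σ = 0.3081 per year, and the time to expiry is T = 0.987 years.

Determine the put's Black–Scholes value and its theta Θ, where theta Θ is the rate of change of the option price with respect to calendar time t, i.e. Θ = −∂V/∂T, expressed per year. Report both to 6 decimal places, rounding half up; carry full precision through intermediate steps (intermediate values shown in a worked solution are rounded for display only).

σ√T = 0.3081·√0.987 = 0.306091
d₁ = (ln(S/K) + (r+σ²/2)T) / (σ√T) = (ln(178.75/140.98) + (0.0734+0.3081²/2)·0.987) / 0.306091 = (0.237370 + 0.119292) / 0.306091 = 1.165215
d₂ = d₁ − σ√T = 1.165215 − 0.306091 = 0.859125
e^{−rT} = e^{−0.0734·0.987} = 0.930116
N(−d₁) = 0.121966,  N(−d₂) = 0.195136
Put price V = K·e^{−rT}·N(−d₂) − S·N(−d₁) = 25.587732 − 21.801403 = 3.786329
φ(d₁) = (1/√(2π))·e^{−d₁²/2} = 0.202341
Θ = −S·φ(d₁)·σ/(2√T) + r·K·e^{−rT}·N(−d₂) = −5.608317 + 1.878140 = -3.730177

price = 3.786329
Θ = -3.730177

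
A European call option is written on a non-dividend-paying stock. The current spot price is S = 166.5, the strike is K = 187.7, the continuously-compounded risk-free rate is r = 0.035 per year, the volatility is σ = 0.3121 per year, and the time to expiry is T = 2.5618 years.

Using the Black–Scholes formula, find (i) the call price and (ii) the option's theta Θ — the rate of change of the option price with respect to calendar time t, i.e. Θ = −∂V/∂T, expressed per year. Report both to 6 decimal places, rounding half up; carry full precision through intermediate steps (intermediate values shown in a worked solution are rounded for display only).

σ√T = 0.3121·√2.5618 = 0.499536
d₁ = (ln(S/K) + (r+σ²/2)T) / (σ√T) = (ln(166.5/187.7) + (0.035+0.3121²/2)·2.5618) / 0.499536 = (-0.119850 + 0.214431) / 0.499536 = 0.189338
d₂ = d₁ − σ√T = 0.189338 − 0.499536 = -0.310197
e^{−rT} = e^{−0.035·2.5618} = 0.914239
N(d₁) = 0.575086,  N(d₂) = 0.378206
Call price V = S·N(d₁) − K·e^{−rT}·N(d₂) = 95.751850 − 64.901089 = 30.850761
φ(d₁) = (1/√(2π))·e^{−d₁²/2} = 0.391855
Θ = −S·φ(d₁)·σ/(2√T) − r·K·e^{−rT}·N(d₂) = −6.361081 − 2.271538 = -8.632619

price = 30.850761
Θ = -8.632619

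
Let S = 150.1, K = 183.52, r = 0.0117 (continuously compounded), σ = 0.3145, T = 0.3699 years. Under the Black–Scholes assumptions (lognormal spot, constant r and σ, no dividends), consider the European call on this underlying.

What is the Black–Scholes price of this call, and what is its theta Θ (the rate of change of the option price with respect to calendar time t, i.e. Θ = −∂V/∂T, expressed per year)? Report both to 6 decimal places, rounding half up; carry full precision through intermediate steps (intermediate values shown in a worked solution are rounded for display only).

σ√T = 0.3145·√0.3699 = 0.191277
d₁ = (ln(S/K) + (r+σ²/2)T) / (σ√T) = (ln(150.1/183.52) + (0.0117+0.3145²/2)·0.3699) / 0.191277 = (-0.201022 + 0.022621) / 0.191277 = -0.932682
d₂ = d₁ − σ√T = -0.932682 − 0.191277 = -1.123959
e^{−rT} = e^{−0.0117·0.3699} = 0.995682
N(d₁) = 0.175492,  N(d₂) = 0.130515
Call price V = S·N(d₁) − K·e^{−rT}·N(d₂) = 26.341364 − 23.848715 = 2.492649
φ(d₁) = (1/√(2π))·e^{−d₁²/2} = 0.258235
Θ = −S·φ(d₁)·σ/(2√T) − r·K·e^{−rT}·N(d₂) = −10.021756 − 0.279030 = -10.300786

price = 2.492649
Θ = -10.300786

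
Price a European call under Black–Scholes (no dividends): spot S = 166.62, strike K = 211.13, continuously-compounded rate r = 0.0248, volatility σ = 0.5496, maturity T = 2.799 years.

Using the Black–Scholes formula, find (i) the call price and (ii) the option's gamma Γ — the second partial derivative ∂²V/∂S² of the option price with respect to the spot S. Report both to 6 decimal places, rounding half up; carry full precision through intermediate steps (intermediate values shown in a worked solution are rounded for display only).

price = 50.222826
Γ = 0.002505

σ√T = 0.5496·√2.799 = 0.919492
d₁ = (ln(S/K) + (r+σ²/2)T) / (σ√T) = (ln(166.62/211.13) + (0.0248+0.5496²/2)·2.799) / 0.919492 = (-0.236758 + 0.492148) / 0.919492 = 0.277751
d₂ = d₁ − σ√T = 0.277751 − 0.919492 = -0.641741
e^{−rT} = e^{−0.0248·2.799} = 0.932939
N(d₁) = 0.609398,  N(d₂) = 0.260521
Call price V = S·N(d₁) − K·e^{−rT}·N(d₂) = 101.537947 − 51.315121 = 50.222826
φ(d₁) = (1/√(2π))·e^{−d₁²/2} = 0.383847
Γ = φ(d₁) / (S·σ·√T) = 0.002505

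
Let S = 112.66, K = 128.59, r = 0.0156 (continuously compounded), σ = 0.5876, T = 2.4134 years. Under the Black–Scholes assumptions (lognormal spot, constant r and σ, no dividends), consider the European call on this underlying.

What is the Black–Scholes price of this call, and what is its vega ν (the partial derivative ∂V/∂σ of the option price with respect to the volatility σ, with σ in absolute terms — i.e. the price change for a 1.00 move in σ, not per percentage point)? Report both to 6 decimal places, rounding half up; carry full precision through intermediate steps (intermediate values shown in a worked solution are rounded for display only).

price = 36.232183
ν = 65.609864

σ√T = 0.5876·√2.4134 = 0.912844
d₁ = (ln(S/K) + (r+σ²/2)T) / (σ√T) = (ln(112.66/128.59) + (0.0156+0.5876²/2)·2.4134) / 0.912844 = (-0.132255 + 0.454291) / 0.912844 = 0.352784
d₂ = d₁ − σ√T = 0.352784 − 0.912844 = -0.560060
e^{−rT} = e^{−0.0156·2.4134} = 0.963051
N(d₁) = 0.637875,  N(d₂) = 0.287719
Call price V = S·N(d₁) − K·e^{−rT}·N(d₂) = 71.862958 − 35.630775 = 36.232183
φ(d₁) = (1/√(2π))·e^{−d₁²/2} = 0.374873
ν = S·φ(d₁)·√T = 65.609864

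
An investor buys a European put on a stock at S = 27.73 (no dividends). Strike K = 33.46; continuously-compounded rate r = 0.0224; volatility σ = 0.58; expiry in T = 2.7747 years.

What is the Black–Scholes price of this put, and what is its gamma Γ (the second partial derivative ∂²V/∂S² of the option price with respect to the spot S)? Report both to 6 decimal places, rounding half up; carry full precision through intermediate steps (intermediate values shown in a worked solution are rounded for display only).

σ√T = 0.58·√2.7747 = 0.966131
d₁ = (ln(S/K) + (r+σ²/2)T) / (σ√T) = (ln(27.73/33.46) + (0.0224+0.58²/2)·2.7747) / 0.966131 = (-0.187836 + 0.528858) / 0.966131 = 0.352977
d₂ = d₁ − σ√T = 0.352977 − 0.966131 = -0.613154
e^{−rT} = e^{−0.0224·2.7747} = 0.939739
N(−d₁) = 0.362053,  N(−d₂) = 0.730113
Put price V = K·e^{−rT}·N(−d₂) − S·N(−d₁) = 22.957418 − 10.039726 = 12.917692
φ(d₁) = (1/√(2π))·e^{−d₁²/2} = 0.374848
Γ = φ(d₁) / (S·σ·√T) = 0.013992

price = 12.917692
Γ = 0.013992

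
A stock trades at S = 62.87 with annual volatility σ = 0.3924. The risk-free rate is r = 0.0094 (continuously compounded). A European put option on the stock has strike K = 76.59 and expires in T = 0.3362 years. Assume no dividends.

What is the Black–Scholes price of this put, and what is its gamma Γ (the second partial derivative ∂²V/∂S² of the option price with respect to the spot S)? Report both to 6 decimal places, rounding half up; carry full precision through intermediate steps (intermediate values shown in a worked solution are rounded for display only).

price = 15.193669
Γ = 0.021210

σ√T = 0.3924·√0.3362 = 0.227524
d₁ = (ln(S/K) + (r+σ²/2)T) / (σ√T) = (ln(62.87/76.59) + (0.0094+0.3924²/2)·0.3362) / 0.227524 = (-0.197397 + 0.029044) / 0.227524 = -0.739936
d₂ = d₁ − σ√T = -0.739936 − 0.227524 = -0.967460
e^{−rT} = e^{−0.0094·0.3362} = 0.996845
N(−d₁) = 0.770331,  N(−d₂) = 0.833343
Put price V = K·e^{−rT}·N(−d₂) − S·N(−d₁) = 63.624356 − 48.430686 = 15.193669
φ(d₁) = (1/√(2π))·e^{−d₁²/2} = 0.303404
Γ = φ(d₁) / (S·σ·√T) = 0.021210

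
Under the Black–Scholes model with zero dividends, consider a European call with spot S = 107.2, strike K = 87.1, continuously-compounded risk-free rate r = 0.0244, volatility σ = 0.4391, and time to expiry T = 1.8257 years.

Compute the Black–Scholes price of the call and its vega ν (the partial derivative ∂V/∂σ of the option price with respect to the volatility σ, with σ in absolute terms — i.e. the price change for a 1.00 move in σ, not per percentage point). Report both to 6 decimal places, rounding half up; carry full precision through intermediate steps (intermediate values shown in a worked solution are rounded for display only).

σ√T = 0.4391·√1.8257 = 0.593305
d₁ = (ln(S/K) + (r+σ²/2)T) / (σ√T) = (ln(107.2/87.1) + (0.0244+0.4391²/2)·1.8257) / 0.593305 = (0.207639 + 0.220553) / 0.593305 = 0.721706
d₂ = d₁ − σ√T = 0.721706 − 0.593305 = 0.128401
e^{−rT} = e^{−0.0244·1.8257} = 0.956431
N(d₁) = 0.764762,  N(d₂) = 0.551084
Call price V = S·N(d₁) − K·e^{−rT}·N(d₂) = 81.982529 − 45.908121 = 36.074408
φ(d₁) = (1/√(2π))·e^{−d₁²/2} = 0.307473
ν = S·φ(d₁)·√T = 44.536524

price = 36.074408
ν = 44.536524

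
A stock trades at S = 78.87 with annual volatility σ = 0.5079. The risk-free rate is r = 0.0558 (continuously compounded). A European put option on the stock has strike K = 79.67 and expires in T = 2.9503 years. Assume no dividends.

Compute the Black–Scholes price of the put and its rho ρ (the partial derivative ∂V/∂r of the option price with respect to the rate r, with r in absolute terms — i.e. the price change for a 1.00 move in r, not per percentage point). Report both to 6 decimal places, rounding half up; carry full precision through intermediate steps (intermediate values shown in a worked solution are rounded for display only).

price = 19.413802
ρ = -120.062752

σ√T = 0.5079·√2.9503 = 0.872391
d₁ = (ln(S/K) + (r+σ²/2)T) / (σ√T) = (ln(78.87/79.67) + (0.0558+0.5079²/2)·2.9503) / 0.872391 = (-0.010092 + 0.545160) / 0.872391 = 0.613335
d₂ = d₁ − σ√T = 0.613335 − 0.872391 = -0.259057
e^{−rT} = e^{−0.0558·2.9503} = 0.848210
N(−d₁) = 0.269828,  N(−d₂) = 0.602204
Put price V = K·e^{−rT}·N(−d₂) − S·N(−d₁) = 40.695100 − 21.281297 = 19.413802
ρ = −K·T·e^{−rT}·N(−d₂) = -120.062752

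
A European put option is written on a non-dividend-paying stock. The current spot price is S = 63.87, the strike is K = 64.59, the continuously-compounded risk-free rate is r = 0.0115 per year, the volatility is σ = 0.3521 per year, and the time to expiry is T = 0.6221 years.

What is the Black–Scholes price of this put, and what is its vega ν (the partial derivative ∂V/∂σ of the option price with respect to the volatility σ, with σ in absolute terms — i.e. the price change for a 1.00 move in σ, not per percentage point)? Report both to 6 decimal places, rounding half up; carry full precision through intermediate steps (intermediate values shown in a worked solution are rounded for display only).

price = 7.198438
ν = 19.942730

σ√T = 0.3521·√0.6221 = 0.277713
d₁ = (ln(S/K) + (r+σ²/2)T) / (σ√T) = (ln(63.87/64.59) + (0.0115+0.3521²/2)·0.6221) / 0.277713 = (-0.011210 + 0.045716) / 0.277713 = 0.124253
d₂ = d₁ − σ√T = 0.124253 − 0.277713 = -0.153460
e^{−rT} = e^{−0.0115·0.6221} = 0.992871
N(−d₁) = 0.450558,  N(−d₂) = 0.560982
Put price V = K·e^{−rT}·N(−d₂) − S·N(−d₁) = 35.975554 − 28.777116 = 7.198438
φ(d₁) = (1/√(2π))·e^{−d₁²/2} = 0.395875
ν = S·φ(d₁)·√T = 19.942730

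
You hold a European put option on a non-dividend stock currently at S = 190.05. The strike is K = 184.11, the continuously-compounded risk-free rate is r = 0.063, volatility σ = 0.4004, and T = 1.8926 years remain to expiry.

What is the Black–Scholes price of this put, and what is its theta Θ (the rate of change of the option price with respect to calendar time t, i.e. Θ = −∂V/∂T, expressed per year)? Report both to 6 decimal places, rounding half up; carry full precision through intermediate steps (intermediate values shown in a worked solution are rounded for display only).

price = 26.427746
Θ = -4.334223

σ√T = 0.4004·√1.8926 = 0.550837
d₁ = (ln(S/K) + (r+σ²/2)T) / (σ√T) = (ln(190.05/184.11) + (0.063+0.4004²/2)·1.8926) / 0.550837 = (0.031754 + 0.270945) / 0.550837 = 0.549524
d₂ = d₁ − σ√T = 0.549524 − 0.550837 = -0.001313
e^{−rT} = e^{−0.063·1.8926} = 0.887600
N(−d₁) = 0.291323,  N(−d₂) = 0.500524
Put price V = K·e^{−rT}·N(−d₂) − S·N(−d₁) = 81.793656 − 55.365910 = 26.427746
φ(d₁) = (1/√(2π))·e^{−d₁²/2} = 0.343034
Θ = −S·φ(d₁)·σ/(2√T) + r·K·e^{−rT}·N(−d₂) = −9.487224 + 5.153000 = -4.334223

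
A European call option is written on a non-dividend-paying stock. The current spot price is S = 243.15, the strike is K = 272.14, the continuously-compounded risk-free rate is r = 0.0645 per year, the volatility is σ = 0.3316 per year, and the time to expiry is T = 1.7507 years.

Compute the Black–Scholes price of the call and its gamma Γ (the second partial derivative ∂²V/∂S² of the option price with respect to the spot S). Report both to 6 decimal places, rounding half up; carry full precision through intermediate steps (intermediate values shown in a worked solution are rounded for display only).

price = 42.249718
Γ = 0.003650

σ√T = 0.3316·√1.7507 = 0.438753
d₁ = (ln(S/K) + (r+σ²/2)T) / (σ√T) = (ln(243.15/272.14) + (0.0645+0.3316²/2)·1.7507) / 0.438753 = (-0.112638 + 0.209172) / 0.438753 = 0.220019
d₂ = d₁ − σ√T = 0.220019 − 0.438753 = -0.218734
e^{−rT} = e^{−0.0645·1.7507} = 0.893222
N(d₁) = 0.587072,  N(d₂) = 0.413429
Call price V = S·N(d₁) − K·e^{−rT}·N(d₂) = 142.746559 − 100.496841 = 42.249718
φ(d₁) = (1/√(2π))·e^{−d₁²/2} = 0.389402
Γ = φ(d₁) / (S·σ·√T) = 0.003650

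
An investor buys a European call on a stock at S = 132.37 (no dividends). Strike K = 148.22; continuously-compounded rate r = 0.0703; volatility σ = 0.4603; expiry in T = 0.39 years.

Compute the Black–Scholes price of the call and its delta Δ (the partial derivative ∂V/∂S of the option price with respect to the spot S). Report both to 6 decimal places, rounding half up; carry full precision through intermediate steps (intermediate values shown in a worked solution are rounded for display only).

price = 10.575436
Δ = 0.438674

σ√T = 0.4603·√0.39 = 0.287457
d₁ = (ln(S/K) + (r+σ²/2)T) / (σ√T) = (ln(132.37/148.22) + (0.0703+0.4603²/2)·0.39) / 0.287457 = (-0.113097 + 0.068733) / 0.287457 = -0.154332
d₂ = d₁ − σ√T = -0.154332 − 0.287457 = -0.441789
e^{−rT} = e^{−0.0703·0.39} = 0.972955
N(d₁) = 0.438674,  N(d₂) = 0.329321
Call price V = S·N(d₁) − K·e^{−rT}·N(d₂) = 58.067287 − 47.491852 = 10.575436
Δ = N(d₁) = 0.438674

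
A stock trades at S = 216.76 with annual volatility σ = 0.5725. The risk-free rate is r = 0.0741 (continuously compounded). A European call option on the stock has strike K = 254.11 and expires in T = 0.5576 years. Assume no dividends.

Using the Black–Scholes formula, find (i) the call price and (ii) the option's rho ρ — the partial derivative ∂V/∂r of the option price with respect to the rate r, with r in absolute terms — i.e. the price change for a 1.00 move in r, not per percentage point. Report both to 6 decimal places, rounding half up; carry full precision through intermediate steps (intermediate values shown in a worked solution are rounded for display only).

σ√T = 0.5725·√0.5576 = 0.427501
d₁ = (ln(S/K) + (r+σ²/2)T) / (σ√T) = (ln(216.76/254.11) + (0.0741+0.5725²/2)·0.5576) / 0.427501 = (-0.158976 + 0.132697) / 0.427501 = -0.061473
d₂ = d₁ − σ√T = -0.061473 − 0.427501 = -0.488974
e^{−rT} = e^{−0.0741·0.5576} = 0.959524
N(d₁) = 0.475491,  N(d₂) = 0.312430
Call price V = S·N(d₁) − K·e^{−rT}·N(d₂) = 103.067457 − 76.178125 = 26.889333
ρ = K·T·e^{−rT}·N(d₂) = 42.476922

price = 26.889333
ρ = 42.476922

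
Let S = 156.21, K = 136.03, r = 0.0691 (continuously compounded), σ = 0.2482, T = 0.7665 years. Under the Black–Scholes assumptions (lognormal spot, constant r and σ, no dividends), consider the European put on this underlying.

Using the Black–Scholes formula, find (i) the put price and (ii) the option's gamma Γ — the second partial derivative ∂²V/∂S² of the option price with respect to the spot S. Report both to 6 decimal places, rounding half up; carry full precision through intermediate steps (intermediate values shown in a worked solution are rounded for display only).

price = 3.199982
Γ = 0.007207

σ√T = 0.2482·√0.7665 = 0.217299
d₁ = (ln(S/K) + (r+σ²/2)T) / (σ√T) = (ln(156.21/136.03) + (0.0691+0.2482²/2)·0.7665) / 0.217299 = (0.138326 + 0.076575) / 0.217299 = 0.988961
d₂ = d₁ − σ√T = 0.988961 − 0.217299 = 0.771662
e^{−rT} = e^{−0.0691·0.7665} = 0.948413
N(−d₁) = 0.161341,  N(−d₂) = 0.220157
Put price V = K·e^{−rT}·N(−d₂) − S·N(−d₁) = 28.403060 − 25.203078 = 3.199982
φ(d₁) = (1/√(2π))·e^{−d₁²/2} = 0.244642
Γ = φ(d₁) / (S·σ·√T) = 0.007207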